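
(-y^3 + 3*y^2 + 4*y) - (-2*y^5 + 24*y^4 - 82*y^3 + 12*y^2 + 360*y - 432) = 2*y^5 - 24*y^4 + 81*y^3 - 9*y^2 - 356*y + 432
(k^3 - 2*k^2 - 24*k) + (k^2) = k^3 - k^2 - 24*k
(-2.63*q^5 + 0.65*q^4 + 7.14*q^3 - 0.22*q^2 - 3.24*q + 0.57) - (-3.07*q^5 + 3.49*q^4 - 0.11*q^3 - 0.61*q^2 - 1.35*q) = 0.44*q^5 - 2.84*q^4 + 7.25*q^3 + 0.39*q^2 - 1.89*q + 0.57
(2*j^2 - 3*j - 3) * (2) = 4*j^2 - 6*j - 6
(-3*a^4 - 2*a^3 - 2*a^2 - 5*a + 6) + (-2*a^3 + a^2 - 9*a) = -3*a^4 - 4*a^3 - a^2 - 14*a + 6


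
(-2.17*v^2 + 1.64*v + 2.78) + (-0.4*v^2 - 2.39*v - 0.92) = -2.57*v^2 - 0.75*v + 1.86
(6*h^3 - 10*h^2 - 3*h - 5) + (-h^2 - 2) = 6*h^3 - 11*h^2 - 3*h - 7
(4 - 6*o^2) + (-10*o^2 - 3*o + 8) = -16*o^2 - 3*o + 12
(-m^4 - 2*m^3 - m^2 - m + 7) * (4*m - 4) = -4*m^5 - 4*m^4 + 4*m^3 + 32*m - 28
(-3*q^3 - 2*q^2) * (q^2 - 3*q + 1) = -3*q^5 + 7*q^4 + 3*q^3 - 2*q^2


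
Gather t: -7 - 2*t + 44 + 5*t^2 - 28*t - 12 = 5*t^2 - 30*t + 25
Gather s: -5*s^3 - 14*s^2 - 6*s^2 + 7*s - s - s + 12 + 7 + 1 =-5*s^3 - 20*s^2 + 5*s + 20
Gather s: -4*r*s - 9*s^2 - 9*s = -9*s^2 + s*(-4*r - 9)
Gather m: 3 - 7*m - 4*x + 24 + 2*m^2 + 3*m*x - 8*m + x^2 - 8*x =2*m^2 + m*(3*x - 15) + x^2 - 12*x + 27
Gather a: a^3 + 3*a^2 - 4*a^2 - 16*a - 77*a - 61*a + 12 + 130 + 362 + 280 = a^3 - a^2 - 154*a + 784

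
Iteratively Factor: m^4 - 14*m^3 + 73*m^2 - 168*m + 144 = (m - 3)*(m^3 - 11*m^2 + 40*m - 48) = (m - 4)*(m - 3)*(m^2 - 7*m + 12) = (m - 4)*(m - 3)^2*(m - 4)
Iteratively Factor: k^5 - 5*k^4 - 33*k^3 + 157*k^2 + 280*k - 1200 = (k - 5)*(k^4 - 33*k^2 - 8*k + 240) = (k - 5)^2*(k^3 + 5*k^2 - 8*k - 48) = (k - 5)^2*(k - 3)*(k^2 + 8*k + 16) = (k - 5)^2*(k - 3)*(k + 4)*(k + 4)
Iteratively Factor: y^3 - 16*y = (y - 4)*(y^2 + 4*y) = (y - 4)*(y + 4)*(y)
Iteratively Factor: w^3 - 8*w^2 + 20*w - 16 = (w - 2)*(w^2 - 6*w + 8) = (w - 4)*(w - 2)*(w - 2)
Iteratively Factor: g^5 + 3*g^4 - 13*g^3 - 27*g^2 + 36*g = (g - 1)*(g^4 + 4*g^3 - 9*g^2 - 36*g) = (g - 1)*(g + 3)*(g^3 + g^2 - 12*g) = g*(g - 1)*(g + 3)*(g^2 + g - 12) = g*(g - 1)*(g + 3)*(g + 4)*(g - 3)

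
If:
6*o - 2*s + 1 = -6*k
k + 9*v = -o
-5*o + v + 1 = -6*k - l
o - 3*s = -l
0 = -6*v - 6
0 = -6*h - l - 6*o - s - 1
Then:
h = -1343/48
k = -19/8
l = 569/8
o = 91/8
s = 55/2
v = -1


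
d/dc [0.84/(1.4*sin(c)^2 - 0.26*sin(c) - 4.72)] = (0.2184 - 2.352*sin(c))*cos(c)/(-1.4*sin(c)^2 + 0.26*sin(c) + 4.72)^2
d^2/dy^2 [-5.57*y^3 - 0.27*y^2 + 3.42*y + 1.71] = -33.42*y - 0.54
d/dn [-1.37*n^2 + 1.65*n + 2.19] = 1.65 - 2.74*n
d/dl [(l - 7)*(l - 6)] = 2*l - 13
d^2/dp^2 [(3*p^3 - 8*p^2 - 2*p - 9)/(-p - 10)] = 6*(-p^3 - 30*p^2 - 300*p + 263)/(p^3 + 30*p^2 + 300*p + 1000)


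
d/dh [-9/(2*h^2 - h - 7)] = 9*(4*h - 1)/(-2*h^2 + h + 7)^2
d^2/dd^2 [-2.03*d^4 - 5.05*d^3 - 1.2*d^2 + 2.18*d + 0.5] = -24.36*d^2 - 30.3*d - 2.4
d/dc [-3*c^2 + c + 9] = 1 - 6*c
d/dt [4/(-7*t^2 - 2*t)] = 8*(7*t + 1)/(t^2*(7*t + 2)^2)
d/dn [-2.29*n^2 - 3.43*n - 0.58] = -4.58*n - 3.43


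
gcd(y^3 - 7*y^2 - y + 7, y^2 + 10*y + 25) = 1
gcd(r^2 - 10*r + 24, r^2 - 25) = 1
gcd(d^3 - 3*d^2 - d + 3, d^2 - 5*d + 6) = d - 3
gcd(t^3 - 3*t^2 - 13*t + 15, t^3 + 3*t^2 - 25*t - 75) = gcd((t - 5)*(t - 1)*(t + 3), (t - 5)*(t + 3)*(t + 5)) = t^2 - 2*t - 15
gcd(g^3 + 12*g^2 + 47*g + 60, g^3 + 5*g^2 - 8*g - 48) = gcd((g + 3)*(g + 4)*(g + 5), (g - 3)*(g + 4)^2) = g + 4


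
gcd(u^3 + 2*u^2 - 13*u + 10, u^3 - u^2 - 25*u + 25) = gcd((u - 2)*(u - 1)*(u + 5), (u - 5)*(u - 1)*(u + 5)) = u^2 + 4*u - 5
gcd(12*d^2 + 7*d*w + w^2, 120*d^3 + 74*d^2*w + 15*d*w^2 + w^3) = 4*d + w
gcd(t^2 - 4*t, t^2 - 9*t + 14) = 1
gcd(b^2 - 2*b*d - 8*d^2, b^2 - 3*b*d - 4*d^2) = b - 4*d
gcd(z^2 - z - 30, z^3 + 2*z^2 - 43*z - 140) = z + 5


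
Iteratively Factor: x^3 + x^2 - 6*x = (x - 2)*(x^2 + 3*x) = x*(x - 2)*(x + 3)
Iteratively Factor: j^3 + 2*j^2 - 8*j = (j)*(j^2 + 2*j - 8) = j*(j - 2)*(j + 4)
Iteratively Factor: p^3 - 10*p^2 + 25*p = (p - 5)*(p^2 - 5*p) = (p - 5)^2*(p)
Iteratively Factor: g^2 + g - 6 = (g - 2)*(g + 3)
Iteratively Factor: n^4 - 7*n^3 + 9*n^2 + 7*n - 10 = (n - 2)*(n^3 - 5*n^2 - n + 5) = (n - 2)*(n - 1)*(n^2 - 4*n - 5) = (n - 2)*(n - 1)*(n + 1)*(n - 5)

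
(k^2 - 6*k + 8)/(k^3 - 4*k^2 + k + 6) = (k - 4)/(k^2 - 2*k - 3)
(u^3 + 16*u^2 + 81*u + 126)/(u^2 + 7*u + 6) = (u^2 + 10*u + 21)/(u + 1)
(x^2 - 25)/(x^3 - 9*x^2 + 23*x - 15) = (x + 5)/(x^2 - 4*x + 3)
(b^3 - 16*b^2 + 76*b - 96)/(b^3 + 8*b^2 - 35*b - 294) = (b^2 - 10*b + 16)/(b^2 + 14*b + 49)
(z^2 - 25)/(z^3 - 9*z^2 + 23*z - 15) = (z + 5)/(z^2 - 4*z + 3)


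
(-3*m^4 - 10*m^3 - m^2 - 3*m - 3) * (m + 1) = -3*m^5 - 13*m^4 - 11*m^3 - 4*m^2 - 6*m - 3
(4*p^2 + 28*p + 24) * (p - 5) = 4*p^3 + 8*p^2 - 116*p - 120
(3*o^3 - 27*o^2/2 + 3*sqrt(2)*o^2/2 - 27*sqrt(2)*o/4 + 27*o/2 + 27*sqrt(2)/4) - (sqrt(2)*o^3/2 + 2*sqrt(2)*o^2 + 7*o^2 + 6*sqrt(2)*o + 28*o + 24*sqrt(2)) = -sqrt(2)*o^3/2 + 3*o^3 - 41*o^2/2 - sqrt(2)*o^2/2 - 51*sqrt(2)*o/4 - 29*o/2 - 69*sqrt(2)/4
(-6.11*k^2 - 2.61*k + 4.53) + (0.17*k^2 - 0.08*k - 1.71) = -5.94*k^2 - 2.69*k + 2.82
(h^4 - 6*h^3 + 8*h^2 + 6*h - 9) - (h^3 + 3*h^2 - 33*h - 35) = h^4 - 7*h^3 + 5*h^2 + 39*h + 26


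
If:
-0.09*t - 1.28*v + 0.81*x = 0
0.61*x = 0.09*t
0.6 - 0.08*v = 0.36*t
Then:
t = 1.66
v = 0.04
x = 0.24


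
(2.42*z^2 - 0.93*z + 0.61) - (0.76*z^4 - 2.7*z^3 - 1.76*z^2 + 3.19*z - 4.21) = -0.76*z^4 + 2.7*z^3 + 4.18*z^2 - 4.12*z + 4.82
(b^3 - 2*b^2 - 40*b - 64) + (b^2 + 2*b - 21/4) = b^3 - b^2 - 38*b - 277/4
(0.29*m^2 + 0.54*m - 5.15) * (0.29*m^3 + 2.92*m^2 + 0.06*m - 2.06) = 0.0841*m^5 + 1.0034*m^4 + 0.1007*m^3 - 15.603*m^2 - 1.4214*m + 10.609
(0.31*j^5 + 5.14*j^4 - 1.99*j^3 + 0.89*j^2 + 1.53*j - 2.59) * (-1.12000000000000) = -0.3472*j^5 - 5.7568*j^4 + 2.2288*j^3 - 0.9968*j^2 - 1.7136*j + 2.9008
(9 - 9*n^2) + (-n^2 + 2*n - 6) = -10*n^2 + 2*n + 3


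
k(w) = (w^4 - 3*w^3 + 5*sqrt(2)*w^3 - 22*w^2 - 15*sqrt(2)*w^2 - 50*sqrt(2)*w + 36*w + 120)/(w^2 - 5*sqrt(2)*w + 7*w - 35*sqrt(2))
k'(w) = (-2*w - 7 + 5*sqrt(2))*(w^4 - 3*w^3 + 5*sqrt(2)*w^3 - 22*w^2 - 15*sqrt(2)*w^2 - 50*sqrt(2)*w + 36*w + 120)/(w^2 - 5*sqrt(2)*w + 7*w - 35*sqrt(2))^2 + (4*w^3 - 9*w^2 + 15*sqrt(2)*w^2 - 44*w - 30*sqrt(2)*w - 50*sqrt(2) + 36)/(w^2 - 5*sqrt(2)*w + 7*w - 35*sqrt(2)) = 2*(w^5 - 5*sqrt(2)*w^4 + 9*w^4 - 71*w^3 - 20*sqrt(2)*w^3 - 545*w^2 + 185*sqrt(2)*w^2 + 930*w + 770*sqrt(2)*w - 330*sqrt(2) + 1330)/(w^4 - 10*sqrt(2)*w^3 + 14*w^3 - 140*sqrt(2)*w^2 + 99*w^2 - 490*sqrt(2)*w + 700*w + 2450)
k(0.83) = -1.31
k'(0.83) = 1.92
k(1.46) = 0.12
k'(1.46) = 2.59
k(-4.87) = 25.30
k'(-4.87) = -18.17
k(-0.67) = -2.51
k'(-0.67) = -0.49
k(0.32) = -2.12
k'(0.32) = 1.21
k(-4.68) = 22.07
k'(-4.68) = -15.97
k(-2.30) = 1.14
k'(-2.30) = -4.21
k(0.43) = -1.97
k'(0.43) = 1.37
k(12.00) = 226.93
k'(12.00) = 23.16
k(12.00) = 226.93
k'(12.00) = 23.16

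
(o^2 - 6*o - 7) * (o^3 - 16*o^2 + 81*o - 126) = o^5 - 22*o^4 + 170*o^3 - 500*o^2 + 189*o + 882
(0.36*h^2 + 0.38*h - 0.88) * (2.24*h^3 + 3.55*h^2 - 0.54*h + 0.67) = 0.8064*h^5 + 2.1292*h^4 - 0.8166*h^3 - 3.088*h^2 + 0.7298*h - 0.5896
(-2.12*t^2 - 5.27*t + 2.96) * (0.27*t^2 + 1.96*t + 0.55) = -0.5724*t^4 - 5.5781*t^3 - 10.696*t^2 + 2.9031*t + 1.628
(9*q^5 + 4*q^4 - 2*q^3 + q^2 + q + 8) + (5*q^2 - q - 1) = 9*q^5 + 4*q^4 - 2*q^3 + 6*q^2 + 7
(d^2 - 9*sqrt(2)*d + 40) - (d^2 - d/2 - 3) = -9*sqrt(2)*d + d/2 + 43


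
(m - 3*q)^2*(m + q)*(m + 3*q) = m^4 - 2*m^3*q - 12*m^2*q^2 + 18*m*q^3 + 27*q^4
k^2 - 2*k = k*(k - 2)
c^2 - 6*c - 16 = (c - 8)*(c + 2)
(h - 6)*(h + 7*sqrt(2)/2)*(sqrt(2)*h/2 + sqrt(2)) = sqrt(2)*h^3/2 - 2*sqrt(2)*h^2 + 7*h^2/2 - 14*h - 6*sqrt(2)*h - 42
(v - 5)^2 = v^2 - 10*v + 25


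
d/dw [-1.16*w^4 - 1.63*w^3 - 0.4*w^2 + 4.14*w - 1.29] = -4.64*w^3 - 4.89*w^2 - 0.8*w + 4.14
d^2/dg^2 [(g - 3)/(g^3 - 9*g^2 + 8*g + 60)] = 2*((g - 3)*(3*g^2 - 18*g + 8)^2 + (-3*g^2 + 18*g - 3*(g - 3)^2 - 8)*(g^3 - 9*g^2 + 8*g + 60))/(g^3 - 9*g^2 + 8*g + 60)^3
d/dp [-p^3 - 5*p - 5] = -3*p^2 - 5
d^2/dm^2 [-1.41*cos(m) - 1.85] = 1.41*cos(m)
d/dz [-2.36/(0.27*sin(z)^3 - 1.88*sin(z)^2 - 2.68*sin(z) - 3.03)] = (1.9116*sin(z)^2 - 8.8736*sin(z) - 6.3248)*cos(z)/(-0.27*sin(z)^3 + 1.88*sin(z)^2 + 2.68*sin(z) + 3.03)^2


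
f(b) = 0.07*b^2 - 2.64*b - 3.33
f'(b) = 0.14*b - 2.64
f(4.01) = -12.79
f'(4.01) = -2.08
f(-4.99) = 11.59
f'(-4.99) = -3.34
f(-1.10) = -0.34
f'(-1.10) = -2.79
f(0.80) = -5.40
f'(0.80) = -2.53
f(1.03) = -5.97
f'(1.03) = -2.50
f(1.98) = -8.28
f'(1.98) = -2.36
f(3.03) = -10.69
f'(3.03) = -2.22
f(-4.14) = 8.80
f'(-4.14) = -3.22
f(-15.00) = 52.02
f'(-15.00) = -4.74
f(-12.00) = 38.43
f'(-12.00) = -4.32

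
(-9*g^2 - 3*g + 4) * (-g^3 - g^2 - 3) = 9*g^5 + 12*g^4 - g^3 + 23*g^2 + 9*g - 12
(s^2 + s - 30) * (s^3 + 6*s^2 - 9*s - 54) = s^5 + 7*s^4 - 33*s^3 - 243*s^2 + 216*s + 1620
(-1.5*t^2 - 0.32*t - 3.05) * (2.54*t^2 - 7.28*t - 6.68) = -3.81*t^4 + 10.1072*t^3 + 4.6026*t^2 + 24.3416*t + 20.374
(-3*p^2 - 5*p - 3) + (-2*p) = -3*p^2 - 7*p - 3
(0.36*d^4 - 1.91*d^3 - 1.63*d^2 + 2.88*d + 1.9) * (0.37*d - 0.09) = 0.1332*d^5 - 0.7391*d^4 - 0.4312*d^3 + 1.2123*d^2 + 0.4438*d - 0.171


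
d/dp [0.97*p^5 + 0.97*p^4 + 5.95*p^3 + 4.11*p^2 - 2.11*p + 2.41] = 4.85*p^4 + 3.88*p^3 + 17.85*p^2 + 8.22*p - 2.11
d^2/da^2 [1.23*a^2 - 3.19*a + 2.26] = 2.46000000000000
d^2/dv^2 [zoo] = 0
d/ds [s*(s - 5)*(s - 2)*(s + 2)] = 4*s^3 - 15*s^2 - 8*s + 20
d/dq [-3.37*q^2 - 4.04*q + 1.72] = -6.74*q - 4.04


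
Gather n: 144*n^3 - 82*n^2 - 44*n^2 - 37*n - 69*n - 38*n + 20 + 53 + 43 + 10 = 144*n^3 - 126*n^2 - 144*n + 126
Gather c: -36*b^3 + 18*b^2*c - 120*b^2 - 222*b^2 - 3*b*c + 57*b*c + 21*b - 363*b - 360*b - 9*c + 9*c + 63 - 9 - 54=-36*b^3 - 342*b^2 - 702*b + c*(18*b^2 + 54*b)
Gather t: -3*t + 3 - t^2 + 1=-t^2 - 3*t + 4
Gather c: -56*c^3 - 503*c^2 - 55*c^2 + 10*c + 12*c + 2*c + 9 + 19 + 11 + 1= -56*c^3 - 558*c^2 + 24*c + 40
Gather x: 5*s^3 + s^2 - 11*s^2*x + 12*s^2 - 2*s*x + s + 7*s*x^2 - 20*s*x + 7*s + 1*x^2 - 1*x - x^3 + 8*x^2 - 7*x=5*s^3 + 13*s^2 + 8*s - x^3 + x^2*(7*s + 9) + x*(-11*s^2 - 22*s - 8)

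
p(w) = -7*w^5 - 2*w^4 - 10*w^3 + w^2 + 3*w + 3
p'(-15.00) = -1751652.00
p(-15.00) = 5248308.00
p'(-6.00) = -44721.00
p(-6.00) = 54021.00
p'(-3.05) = -3083.97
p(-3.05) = 1961.36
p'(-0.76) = -24.01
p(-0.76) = 6.79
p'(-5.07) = -22861.66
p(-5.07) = 23444.98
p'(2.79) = -2519.41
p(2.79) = -1502.57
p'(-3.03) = -3006.05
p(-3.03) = 1900.46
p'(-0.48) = -5.85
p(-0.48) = 2.97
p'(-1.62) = -286.02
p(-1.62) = 107.61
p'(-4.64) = -16076.32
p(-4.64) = 15137.78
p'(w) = -35*w^4 - 8*w^3 - 30*w^2 + 2*w + 3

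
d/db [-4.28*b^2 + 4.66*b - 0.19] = 4.66 - 8.56*b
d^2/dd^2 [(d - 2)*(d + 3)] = 2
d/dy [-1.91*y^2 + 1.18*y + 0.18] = 1.18 - 3.82*y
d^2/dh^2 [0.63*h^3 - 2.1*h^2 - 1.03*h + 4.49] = 3.78*h - 4.2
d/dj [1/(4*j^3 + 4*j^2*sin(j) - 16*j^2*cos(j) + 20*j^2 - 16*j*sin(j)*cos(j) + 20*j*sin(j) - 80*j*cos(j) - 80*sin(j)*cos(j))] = (-4*j^2*sin(j) - j^2*cos(j) - 3*j^2 - 22*j*sin(j) + 3*j*cos(j) + 4*j*cos(2*j) - 10*j - 5*sin(j) + 2*sin(2*j) + 20*cos(j) + 20*cos(2*j))/(4*(j + 5)^2*(j + sin(j))^2*(j - 4*cos(j))^2)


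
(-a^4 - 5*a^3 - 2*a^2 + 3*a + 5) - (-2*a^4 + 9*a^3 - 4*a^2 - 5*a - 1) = a^4 - 14*a^3 + 2*a^2 + 8*a + 6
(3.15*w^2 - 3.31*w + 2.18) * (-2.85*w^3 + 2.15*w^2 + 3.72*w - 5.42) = -8.9775*w^5 + 16.206*w^4 - 1.6115*w^3 - 24.6992*w^2 + 26.0498*w - 11.8156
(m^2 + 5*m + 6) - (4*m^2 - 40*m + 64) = -3*m^2 + 45*m - 58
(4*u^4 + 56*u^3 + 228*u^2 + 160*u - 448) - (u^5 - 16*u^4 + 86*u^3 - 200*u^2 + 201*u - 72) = -u^5 + 20*u^4 - 30*u^3 + 428*u^2 - 41*u - 376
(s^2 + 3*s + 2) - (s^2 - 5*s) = 8*s + 2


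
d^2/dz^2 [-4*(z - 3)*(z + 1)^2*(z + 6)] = -48*z^2 - 120*z + 88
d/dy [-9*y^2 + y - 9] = 1 - 18*y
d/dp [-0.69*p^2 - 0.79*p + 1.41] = -1.38*p - 0.79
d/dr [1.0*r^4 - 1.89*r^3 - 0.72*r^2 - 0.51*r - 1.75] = 4.0*r^3 - 5.67*r^2 - 1.44*r - 0.51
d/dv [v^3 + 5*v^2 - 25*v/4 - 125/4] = 3*v^2 + 10*v - 25/4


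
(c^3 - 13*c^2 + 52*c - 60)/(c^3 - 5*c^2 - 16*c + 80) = (c^2 - 8*c + 12)/(c^2 - 16)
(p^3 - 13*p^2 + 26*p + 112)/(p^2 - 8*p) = p - 5 - 14/p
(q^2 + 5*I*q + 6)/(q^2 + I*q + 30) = (q - I)/(q - 5*I)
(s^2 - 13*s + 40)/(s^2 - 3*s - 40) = (s - 5)/(s + 5)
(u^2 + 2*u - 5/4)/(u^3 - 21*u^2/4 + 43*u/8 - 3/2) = 2*(2*u + 5)/(4*u^2 - 19*u + 12)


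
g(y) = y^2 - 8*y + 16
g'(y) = 2*y - 8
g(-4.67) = 75.17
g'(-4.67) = -17.34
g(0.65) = 11.22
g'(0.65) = -6.70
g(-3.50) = 56.25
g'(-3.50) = -15.00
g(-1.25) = 27.56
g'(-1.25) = -10.50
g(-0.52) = 20.43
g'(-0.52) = -9.04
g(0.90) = 9.61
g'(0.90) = -6.20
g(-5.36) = 87.61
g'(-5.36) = -18.72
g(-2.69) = 44.76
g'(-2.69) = -13.38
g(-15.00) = 361.00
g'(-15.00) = -38.00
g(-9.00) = 169.00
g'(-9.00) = -26.00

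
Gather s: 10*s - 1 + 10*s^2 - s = 10*s^2 + 9*s - 1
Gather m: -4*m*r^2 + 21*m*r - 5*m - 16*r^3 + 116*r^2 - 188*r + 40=m*(-4*r^2 + 21*r - 5) - 16*r^3 + 116*r^2 - 188*r + 40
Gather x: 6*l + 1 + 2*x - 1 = 6*l + 2*x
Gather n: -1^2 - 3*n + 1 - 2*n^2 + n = -2*n^2 - 2*n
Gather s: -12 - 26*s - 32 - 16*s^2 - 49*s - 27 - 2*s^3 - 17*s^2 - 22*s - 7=-2*s^3 - 33*s^2 - 97*s - 78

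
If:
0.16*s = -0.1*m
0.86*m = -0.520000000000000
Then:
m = -0.60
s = 0.38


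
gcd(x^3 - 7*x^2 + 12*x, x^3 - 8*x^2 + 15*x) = x^2 - 3*x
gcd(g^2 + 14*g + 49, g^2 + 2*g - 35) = g + 7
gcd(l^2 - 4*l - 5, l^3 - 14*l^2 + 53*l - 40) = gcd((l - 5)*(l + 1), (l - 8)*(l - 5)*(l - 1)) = l - 5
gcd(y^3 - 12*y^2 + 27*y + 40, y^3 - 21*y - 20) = y^2 - 4*y - 5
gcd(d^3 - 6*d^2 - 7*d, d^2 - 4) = 1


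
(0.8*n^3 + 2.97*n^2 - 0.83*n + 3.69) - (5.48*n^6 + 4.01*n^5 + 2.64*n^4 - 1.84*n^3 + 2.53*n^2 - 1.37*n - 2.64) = -5.48*n^6 - 4.01*n^5 - 2.64*n^4 + 2.64*n^3 + 0.44*n^2 + 0.54*n + 6.33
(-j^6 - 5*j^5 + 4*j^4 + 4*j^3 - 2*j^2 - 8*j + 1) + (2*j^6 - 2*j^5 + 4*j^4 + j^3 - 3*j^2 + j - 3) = j^6 - 7*j^5 + 8*j^4 + 5*j^3 - 5*j^2 - 7*j - 2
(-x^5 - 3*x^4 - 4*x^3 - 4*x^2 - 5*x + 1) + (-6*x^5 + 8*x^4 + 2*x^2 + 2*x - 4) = -7*x^5 + 5*x^4 - 4*x^3 - 2*x^2 - 3*x - 3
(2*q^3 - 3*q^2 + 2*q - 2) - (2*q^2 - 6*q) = 2*q^3 - 5*q^2 + 8*q - 2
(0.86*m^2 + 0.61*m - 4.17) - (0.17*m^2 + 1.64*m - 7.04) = 0.69*m^2 - 1.03*m + 2.87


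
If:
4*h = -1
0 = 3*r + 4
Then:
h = -1/4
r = -4/3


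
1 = 1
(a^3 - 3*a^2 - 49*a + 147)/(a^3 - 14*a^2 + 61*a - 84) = (a + 7)/(a - 4)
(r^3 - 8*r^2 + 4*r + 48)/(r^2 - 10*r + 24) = r + 2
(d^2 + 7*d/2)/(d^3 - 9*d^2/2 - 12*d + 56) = d/(d^2 - 8*d + 16)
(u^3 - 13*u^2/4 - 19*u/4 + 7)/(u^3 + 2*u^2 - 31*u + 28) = (u + 7/4)/(u + 7)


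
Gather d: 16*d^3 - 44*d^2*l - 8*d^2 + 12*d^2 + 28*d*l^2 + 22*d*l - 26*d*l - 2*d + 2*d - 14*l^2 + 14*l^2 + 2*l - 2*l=16*d^3 + d^2*(4 - 44*l) + d*(28*l^2 - 4*l)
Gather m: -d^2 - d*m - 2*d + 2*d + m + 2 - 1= -d^2 + m*(1 - d) + 1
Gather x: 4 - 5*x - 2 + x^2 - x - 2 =x^2 - 6*x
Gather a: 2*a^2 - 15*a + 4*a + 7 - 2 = 2*a^2 - 11*a + 5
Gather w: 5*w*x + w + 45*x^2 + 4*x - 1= w*(5*x + 1) + 45*x^2 + 4*x - 1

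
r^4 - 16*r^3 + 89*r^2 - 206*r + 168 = (r - 7)*(r - 4)*(r - 3)*(r - 2)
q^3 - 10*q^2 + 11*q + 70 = (q - 7)*(q - 5)*(q + 2)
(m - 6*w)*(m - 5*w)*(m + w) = m^3 - 10*m^2*w + 19*m*w^2 + 30*w^3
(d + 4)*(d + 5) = d^2 + 9*d + 20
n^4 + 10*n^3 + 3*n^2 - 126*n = n*(n - 3)*(n + 6)*(n + 7)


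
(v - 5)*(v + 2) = v^2 - 3*v - 10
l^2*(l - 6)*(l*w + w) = l^4*w - 5*l^3*w - 6*l^2*w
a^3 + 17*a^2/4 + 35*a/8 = a*(a + 7/4)*(a + 5/2)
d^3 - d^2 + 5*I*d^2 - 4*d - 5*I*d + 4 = (d - 1)*(d + I)*(d + 4*I)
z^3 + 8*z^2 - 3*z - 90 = (z - 3)*(z + 5)*(z + 6)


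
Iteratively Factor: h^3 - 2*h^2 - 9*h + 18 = (h - 2)*(h^2 - 9) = (h - 3)*(h - 2)*(h + 3)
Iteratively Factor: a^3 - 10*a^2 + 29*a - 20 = (a - 5)*(a^2 - 5*a + 4) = (a - 5)*(a - 1)*(a - 4)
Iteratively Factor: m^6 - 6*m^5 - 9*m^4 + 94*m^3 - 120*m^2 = (m - 5)*(m^5 - m^4 - 14*m^3 + 24*m^2) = m*(m - 5)*(m^4 - m^3 - 14*m^2 + 24*m) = m^2*(m - 5)*(m^3 - m^2 - 14*m + 24) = m^2*(m - 5)*(m - 3)*(m^2 + 2*m - 8) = m^2*(m - 5)*(m - 3)*(m + 4)*(m - 2)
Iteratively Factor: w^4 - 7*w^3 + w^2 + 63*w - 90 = (w - 5)*(w^3 - 2*w^2 - 9*w + 18) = (w - 5)*(w + 3)*(w^2 - 5*w + 6) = (w - 5)*(w - 2)*(w + 3)*(w - 3)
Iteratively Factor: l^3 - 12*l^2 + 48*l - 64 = (l - 4)*(l^2 - 8*l + 16) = (l - 4)^2*(l - 4)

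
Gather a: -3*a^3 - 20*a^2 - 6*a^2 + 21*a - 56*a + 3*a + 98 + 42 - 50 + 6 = -3*a^3 - 26*a^2 - 32*a + 96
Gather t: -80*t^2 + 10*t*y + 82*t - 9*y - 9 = -80*t^2 + t*(10*y + 82) - 9*y - 9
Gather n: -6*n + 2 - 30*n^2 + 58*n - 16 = -30*n^2 + 52*n - 14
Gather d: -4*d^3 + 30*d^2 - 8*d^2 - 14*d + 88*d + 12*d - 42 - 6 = -4*d^3 + 22*d^2 + 86*d - 48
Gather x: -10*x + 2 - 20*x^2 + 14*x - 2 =-20*x^2 + 4*x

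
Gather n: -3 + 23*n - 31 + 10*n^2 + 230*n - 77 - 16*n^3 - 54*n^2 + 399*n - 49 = -16*n^3 - 44*n^2 + 652*n - 160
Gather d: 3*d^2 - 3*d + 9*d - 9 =3*d^2 + 6*d - 9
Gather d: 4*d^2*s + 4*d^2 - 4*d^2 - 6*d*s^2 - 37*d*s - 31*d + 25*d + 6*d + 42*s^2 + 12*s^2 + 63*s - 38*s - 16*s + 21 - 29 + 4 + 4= 4*d^2*s + d*(-6*s^2 - 37*s) + 54*s^2 + 9*s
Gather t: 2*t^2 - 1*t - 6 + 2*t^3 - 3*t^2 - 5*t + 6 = 2*t^3 - t^2 - 6*t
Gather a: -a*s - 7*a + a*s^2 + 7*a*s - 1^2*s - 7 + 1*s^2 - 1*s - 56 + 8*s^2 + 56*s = a*(s^2 + 6*s - 7) + 9*s^2 + 54*s - 63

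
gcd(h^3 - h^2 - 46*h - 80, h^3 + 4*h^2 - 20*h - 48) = h + 2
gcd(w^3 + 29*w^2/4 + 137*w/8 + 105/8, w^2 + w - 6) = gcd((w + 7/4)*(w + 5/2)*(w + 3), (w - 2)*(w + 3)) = w + 3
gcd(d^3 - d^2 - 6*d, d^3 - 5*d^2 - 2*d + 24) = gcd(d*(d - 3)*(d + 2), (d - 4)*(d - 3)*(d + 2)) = d^2 - d - 6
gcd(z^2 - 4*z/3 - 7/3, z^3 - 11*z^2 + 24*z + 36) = z + 1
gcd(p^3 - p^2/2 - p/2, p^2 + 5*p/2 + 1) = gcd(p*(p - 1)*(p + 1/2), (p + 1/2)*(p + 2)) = p + 1/2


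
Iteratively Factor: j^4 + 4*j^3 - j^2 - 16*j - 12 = (j + 3)*(j^3 + j^2 - 4*j - 4) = (j + 2)*(j + 3)*(j^2 - j - 2) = (j + 1)*(j + 2)*(j + 3)*(j - 2)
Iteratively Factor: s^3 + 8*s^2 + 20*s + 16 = (s + 4)*(s^2 + 4*s + 4) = (s + 2)*(s + 4)*(s + 2)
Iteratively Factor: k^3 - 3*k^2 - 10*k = (k + 2)*(k^2 - 5*k) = k*(k + 2)*(k - 5)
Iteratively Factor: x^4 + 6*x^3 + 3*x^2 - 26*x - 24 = (x - 2)*(x^3 + 8*x^2 + 19*x + 12) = (x - 2)*(x + 1)*(x^2 + 7*x + 12) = (x - 2)*(x + 1)*(x + 3)*(x + 4)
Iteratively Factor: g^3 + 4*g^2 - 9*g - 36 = (g + 4)*(g^2 - 9) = (g + 3)*(g + 4)*(g - 3)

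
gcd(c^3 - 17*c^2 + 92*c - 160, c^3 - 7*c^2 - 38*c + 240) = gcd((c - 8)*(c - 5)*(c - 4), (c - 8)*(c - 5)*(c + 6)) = c^2 - 13*c + 40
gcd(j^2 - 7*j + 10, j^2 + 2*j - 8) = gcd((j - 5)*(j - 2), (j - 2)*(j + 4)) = j - 2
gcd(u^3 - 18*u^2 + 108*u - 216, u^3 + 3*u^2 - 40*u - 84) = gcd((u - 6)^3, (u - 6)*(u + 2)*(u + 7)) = u - 6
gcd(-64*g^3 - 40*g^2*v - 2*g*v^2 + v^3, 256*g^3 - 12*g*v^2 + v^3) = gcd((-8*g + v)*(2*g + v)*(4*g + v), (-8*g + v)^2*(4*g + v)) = -32*g^2 - 4*g*v + v^2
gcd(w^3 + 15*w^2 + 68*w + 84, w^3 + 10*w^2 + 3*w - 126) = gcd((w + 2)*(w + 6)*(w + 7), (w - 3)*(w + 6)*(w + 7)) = w^2 + 13*w + 42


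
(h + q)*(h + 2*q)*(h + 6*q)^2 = h^4 + 15*h^3*q + 74*h^2*q^2 + 132*h*q^3 + 72*q^4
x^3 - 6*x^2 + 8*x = x*(x - 4)*(x - 2)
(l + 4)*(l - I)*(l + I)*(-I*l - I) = -I*l^4 - 5*I*l^3 - 5*I*l^2 - 5*I*l - 4*I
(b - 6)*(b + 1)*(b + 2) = b^3 - 3*b^2 - 16*b - 12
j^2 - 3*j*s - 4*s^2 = (j - 4*s)*(j + s)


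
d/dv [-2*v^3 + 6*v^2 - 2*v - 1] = -6*v^2 + 12*v - 2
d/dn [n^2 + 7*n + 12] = 2*n + 7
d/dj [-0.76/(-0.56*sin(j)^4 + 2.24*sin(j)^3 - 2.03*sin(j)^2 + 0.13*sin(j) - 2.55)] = (-1.7024*sin(j)^3 + 5.1072*sin(j)^2 - 3.0856*sin(j) + 0.0988)*cos(j)/(0.56*sin(j)^4 - 2.24*sin(j)^3 + 2.03*sin(j)^2 - 0.13*sin(j) + 2.55)^2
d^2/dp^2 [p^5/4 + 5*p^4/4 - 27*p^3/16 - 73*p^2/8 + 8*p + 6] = 5*p^3 + 15*p^2 - 81*p/8 - 73/4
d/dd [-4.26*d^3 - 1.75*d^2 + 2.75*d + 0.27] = -12.78*d^2 - 3.5*d + 2.75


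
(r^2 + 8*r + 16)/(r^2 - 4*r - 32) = (r + 4)/(r - 8)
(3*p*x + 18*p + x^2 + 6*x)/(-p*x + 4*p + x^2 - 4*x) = (3*p*x + 18*p + x^2 + 6*x)/(-p*x + 4*p + x^2 - 4*x)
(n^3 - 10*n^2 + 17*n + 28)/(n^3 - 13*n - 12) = (n - 7)/(n + 3)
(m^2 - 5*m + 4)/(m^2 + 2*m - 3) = (m - 4)/(m + 3)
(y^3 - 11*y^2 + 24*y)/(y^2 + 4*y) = (y^2 - 11*y + 24)/(y + 4)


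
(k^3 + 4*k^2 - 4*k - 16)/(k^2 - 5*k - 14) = (k^2 + 2*k - 8)/(k - 7)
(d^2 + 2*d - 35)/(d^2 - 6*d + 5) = (d + 7)/(d - 1)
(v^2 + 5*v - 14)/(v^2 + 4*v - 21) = (v - 2)/(v - 3)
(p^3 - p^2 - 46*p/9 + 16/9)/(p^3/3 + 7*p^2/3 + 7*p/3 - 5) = (9*p^3 - 9*p^2 - 46*p + 16)/(3*(p^3 + 7*p^2 + 7*p - 15))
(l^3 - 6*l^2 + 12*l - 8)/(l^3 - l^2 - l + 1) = (l^3 - 6*l^2 + 12*l - 8)/(l^3 - l^2 - l + 1)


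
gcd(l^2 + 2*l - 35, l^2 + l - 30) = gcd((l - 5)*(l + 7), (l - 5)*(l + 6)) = l - 5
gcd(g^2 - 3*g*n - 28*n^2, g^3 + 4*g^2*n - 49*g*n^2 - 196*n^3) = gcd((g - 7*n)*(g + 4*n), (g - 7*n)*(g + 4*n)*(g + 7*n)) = g^2 - 3*g*n - 28*n^2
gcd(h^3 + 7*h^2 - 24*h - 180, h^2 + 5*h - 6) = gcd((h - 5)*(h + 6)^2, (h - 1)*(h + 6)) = h + 6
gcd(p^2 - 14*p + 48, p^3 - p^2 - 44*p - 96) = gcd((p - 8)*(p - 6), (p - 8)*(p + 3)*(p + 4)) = p - 8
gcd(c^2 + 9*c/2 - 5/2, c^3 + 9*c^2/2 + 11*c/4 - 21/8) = c - 1/2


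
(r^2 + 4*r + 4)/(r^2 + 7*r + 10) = (r + 2)/(r + 5)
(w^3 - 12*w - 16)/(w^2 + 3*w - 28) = (w^2 + 4*w + 4)/(w + 7)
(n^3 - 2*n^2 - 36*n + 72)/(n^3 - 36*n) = (n - 2)/n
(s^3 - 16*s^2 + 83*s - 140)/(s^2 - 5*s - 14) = (s^2 - 9*s + 20)/(s + 2)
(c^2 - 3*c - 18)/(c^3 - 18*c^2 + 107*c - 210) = (c + 3)/(c^2 - 12*c + 35)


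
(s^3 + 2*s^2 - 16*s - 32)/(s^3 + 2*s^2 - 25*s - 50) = (s^2 - 16)/(s^2 - 25)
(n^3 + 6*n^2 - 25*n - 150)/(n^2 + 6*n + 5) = (n^2 + n - 30)/(n + 1)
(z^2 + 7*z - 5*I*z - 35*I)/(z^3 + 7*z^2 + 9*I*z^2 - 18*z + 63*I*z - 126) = (z - 5*I)/(z^2 + 9*I*z - 18)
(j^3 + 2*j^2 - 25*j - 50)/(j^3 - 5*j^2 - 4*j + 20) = (j + 5)/(j - 2)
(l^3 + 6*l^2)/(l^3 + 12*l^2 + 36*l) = l/(l + 6)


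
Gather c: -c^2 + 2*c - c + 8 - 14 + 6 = -c^2 + c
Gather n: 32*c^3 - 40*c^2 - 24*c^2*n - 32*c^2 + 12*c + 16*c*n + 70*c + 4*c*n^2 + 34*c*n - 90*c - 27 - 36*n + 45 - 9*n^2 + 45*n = 32*c^3 - 72*c^2 - 8*c + n^2*(4*c - 9) + n*(-24*c^2 + 50*c + 9) + 18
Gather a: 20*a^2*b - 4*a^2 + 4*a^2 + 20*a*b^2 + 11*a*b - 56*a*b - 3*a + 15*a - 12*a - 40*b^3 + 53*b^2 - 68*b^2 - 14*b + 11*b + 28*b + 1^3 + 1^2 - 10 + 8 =20*a^2*b + a*(20*b^2 - 45*b) - 40*b^3 - 15*b^2 + 25*b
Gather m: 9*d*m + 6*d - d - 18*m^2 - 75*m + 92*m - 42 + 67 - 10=5*d - 18*m^2 + m*(9*d + 17) + 15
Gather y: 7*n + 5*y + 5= 7*n + 5*y + 5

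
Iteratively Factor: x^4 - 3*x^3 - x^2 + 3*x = (x - 1)*(x^3 - 2*x^2 - 3*x) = x*(x - 1)*(x^2 - 2*x - 3) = x*(x - 1)*(x + 1)*(x - 3)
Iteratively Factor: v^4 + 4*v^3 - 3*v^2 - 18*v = (v)*(v^3 + 4*v^2 - 3*v - 18) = v*(v - 2)*(v^2 + 6*v + 9) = v*(v - 2)*(v + 3)*(v + 3)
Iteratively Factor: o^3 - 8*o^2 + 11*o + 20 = (o - 5)*(o^2 - 3*o - 4) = (o - 5)*(o + 1)*(o - 4)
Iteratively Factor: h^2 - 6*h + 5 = (h - 5)*(h - 1)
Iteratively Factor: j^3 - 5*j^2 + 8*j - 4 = (j - 1)*(j^2 - 4*j + 4) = (j - 2)*(j - 1)*(j - 2)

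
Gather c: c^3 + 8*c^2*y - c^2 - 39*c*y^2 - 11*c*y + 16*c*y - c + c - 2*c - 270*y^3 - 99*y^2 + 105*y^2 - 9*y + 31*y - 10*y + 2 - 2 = c^3 + c^2*(8*y - 1) + c*(-39*y^2 + 5*y - 2) - 270*y^3 + 6*y^2 + 12*y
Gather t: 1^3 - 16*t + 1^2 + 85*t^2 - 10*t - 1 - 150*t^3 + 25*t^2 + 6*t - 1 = -150*t^3 + 110*t^2 - 20*t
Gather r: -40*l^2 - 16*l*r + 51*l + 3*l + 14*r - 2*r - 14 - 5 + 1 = -40*l^2 + 54*l + r*(12 - 16*l) - 18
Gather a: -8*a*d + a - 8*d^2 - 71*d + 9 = a*(1 - 8*d) - 8*d^2 - 71*d + 9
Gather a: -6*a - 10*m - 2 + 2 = -6*a - 10*m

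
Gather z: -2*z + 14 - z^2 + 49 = -z^2 - 2*z + 63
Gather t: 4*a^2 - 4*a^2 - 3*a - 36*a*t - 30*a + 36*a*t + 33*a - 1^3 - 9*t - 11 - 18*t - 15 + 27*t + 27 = 0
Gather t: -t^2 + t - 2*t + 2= -t^2 - t + 2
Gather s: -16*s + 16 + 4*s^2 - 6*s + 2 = 4*s^2 - 22*s + 18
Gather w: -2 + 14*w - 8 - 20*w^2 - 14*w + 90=80 - 20*w^2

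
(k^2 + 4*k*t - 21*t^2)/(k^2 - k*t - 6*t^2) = (k + 7*t)/(k + 2*t)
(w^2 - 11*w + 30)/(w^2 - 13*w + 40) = (w - 6)/(w - 8)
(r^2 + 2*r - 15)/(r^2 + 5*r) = (r - 3)/r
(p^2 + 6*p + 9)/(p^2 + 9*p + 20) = (p^2 + 6*p + 9)/(p^2 + 9*p + 20)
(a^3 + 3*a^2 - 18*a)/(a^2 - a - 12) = a*(-a^2 - 3*a + 18)/(-a^2 + a + 12)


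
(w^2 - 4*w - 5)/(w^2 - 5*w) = (w + 1)/w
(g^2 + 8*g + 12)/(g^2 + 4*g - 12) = (g + 2)/(g - 2)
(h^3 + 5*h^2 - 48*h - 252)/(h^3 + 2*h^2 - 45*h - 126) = (h + 6)/(h + 3)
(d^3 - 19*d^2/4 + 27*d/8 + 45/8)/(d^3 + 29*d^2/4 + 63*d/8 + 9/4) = (2*d^2 - 11*d + 15)/(2*d^2 + 13*d + 6)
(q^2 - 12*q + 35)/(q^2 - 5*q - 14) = (q - 5)/(q + 2)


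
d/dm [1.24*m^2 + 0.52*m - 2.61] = 2.48*m + 0.52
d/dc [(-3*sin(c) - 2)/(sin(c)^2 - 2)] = (3*sin(c)^2 + 4*sin(c) + 6)*cos(c)/(sin(c)^2 - 2)^2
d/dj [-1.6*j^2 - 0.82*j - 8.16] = -3.2*j - 0.82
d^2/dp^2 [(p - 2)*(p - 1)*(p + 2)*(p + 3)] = 12*p^2 + 12*p - 14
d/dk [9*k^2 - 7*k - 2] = 18*k - 7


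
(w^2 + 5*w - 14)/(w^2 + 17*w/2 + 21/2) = 2*(w - 2)/(2*w + 3)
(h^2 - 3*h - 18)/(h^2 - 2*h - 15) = (h - 6)/(h - 5)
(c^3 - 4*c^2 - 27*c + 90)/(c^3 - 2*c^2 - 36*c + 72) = (c^2 + 2*c - 15)/(c^2 + 4*c - 12)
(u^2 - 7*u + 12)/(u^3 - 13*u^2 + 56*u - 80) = (u - 3)/(u^2 - 9*u + 20)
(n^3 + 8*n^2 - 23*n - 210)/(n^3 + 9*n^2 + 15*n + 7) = (n^2 + n - 30)/(n^2 + 2*n + 1)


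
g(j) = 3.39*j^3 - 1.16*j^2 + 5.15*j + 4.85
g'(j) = 10.17*j^2 - 2.32*j + 5.15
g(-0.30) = 3.11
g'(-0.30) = 6.76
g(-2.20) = -48.19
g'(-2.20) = 59.48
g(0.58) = 8.11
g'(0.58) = 7.23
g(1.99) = 37.22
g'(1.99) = 40.81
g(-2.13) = -44.14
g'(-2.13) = 56.23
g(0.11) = 5.41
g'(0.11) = 5.02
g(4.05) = 231.88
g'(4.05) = 162.57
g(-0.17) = 3.92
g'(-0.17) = 5.84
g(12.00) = 5757.53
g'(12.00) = 1441.79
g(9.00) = 2428.55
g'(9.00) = 808.04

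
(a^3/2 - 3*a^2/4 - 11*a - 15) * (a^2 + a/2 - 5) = a^5/2 - a^4/2 - 111*a^3/8 - 67*a^2/4 + 95*a/2 + 75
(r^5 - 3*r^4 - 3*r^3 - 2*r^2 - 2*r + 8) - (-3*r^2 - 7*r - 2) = r^5 - 3*r^4 - 3*r^3 + r^2 + 5*r + 10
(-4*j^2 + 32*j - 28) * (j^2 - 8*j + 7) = -4*j^4 + 64*j^3 - 312*j^2 + 448*j - 196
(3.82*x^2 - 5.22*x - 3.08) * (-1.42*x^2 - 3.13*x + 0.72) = -5.4244*x^4 - 4.5442*x^3 + 23.4626*x^2 + 5.882*x - 2.2176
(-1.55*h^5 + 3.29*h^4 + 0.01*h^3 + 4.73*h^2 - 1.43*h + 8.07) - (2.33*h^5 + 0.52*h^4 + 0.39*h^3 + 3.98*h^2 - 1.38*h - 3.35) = -3.88*h^5 + 2.77*h^4 - 0.38*h^3 + 0.75*h^2 - 0.05*h + 11.42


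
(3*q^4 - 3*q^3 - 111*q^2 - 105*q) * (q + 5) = 3*q^5 + 12*q^4 - 126*q^3 - 660*q^2 - 525*q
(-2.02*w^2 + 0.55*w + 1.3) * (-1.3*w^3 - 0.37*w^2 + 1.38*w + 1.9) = 2.626*w^5 + 0.0323999999999999*w^4 - 4.6811*w^3 - 3.56*w^2 + 2.839*w + 2.47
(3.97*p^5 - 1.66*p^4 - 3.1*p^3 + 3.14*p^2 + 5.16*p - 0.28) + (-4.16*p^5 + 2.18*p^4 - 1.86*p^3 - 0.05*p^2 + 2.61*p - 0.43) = -0.19*p^5 + 0.52*p^4 - 4.96*p^3 + 3.09*p^2 + 7.77*p - 0.71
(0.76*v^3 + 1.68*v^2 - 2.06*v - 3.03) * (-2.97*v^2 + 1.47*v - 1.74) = -2.2572*v^5 - 3.8724*v^4 + 7.2654*v^3 + 3.0477*v^2 - 0.869699999999999*v + 5.2722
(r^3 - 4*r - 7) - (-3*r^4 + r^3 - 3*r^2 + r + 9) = 3*r^4 + 3*r^2 - 5*r - 16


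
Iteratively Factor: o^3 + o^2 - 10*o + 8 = (o - 1)*(o^2 + 2*o - 8) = (o - 2)*(o - 1)*(o + 4)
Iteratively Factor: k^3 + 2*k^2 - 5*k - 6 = (k + 3)*(k^2 - k - 2) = (k + 1)*(k + 3)*(k - 2)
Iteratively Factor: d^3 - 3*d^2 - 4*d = (d + 1)*(d^2 - 4*d) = d*(d + 1)*(d - 4)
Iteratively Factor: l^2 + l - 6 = (l - 2)*(l + 3)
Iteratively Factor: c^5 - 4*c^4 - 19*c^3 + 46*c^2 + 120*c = (c - 4)*(c^4 - 19*c^2 - 30*c) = (c - 4)*(c + 3)*(c^3 - 3*c^2 - 10*c) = (c - 4)*(c + 2)*(c + 3)*(c^2 - 5*c) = (c - 5)*(c - 4)*(c + 2)*(c + 3)*(c)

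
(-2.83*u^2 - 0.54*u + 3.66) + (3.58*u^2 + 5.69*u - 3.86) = 0.75*u^2 + 5.15*u - 0.2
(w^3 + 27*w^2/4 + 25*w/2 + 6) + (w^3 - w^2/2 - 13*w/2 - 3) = 2*w^3 + 25*w^2/4 + 6*w + 3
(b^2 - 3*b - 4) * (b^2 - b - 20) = b^4 - 4*b^3 - 21*b^2 + 64*b + 80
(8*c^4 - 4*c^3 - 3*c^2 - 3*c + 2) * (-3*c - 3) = -24*c^5 - 12*c^4 + 21*c^3 + 18*c^2 + 3*c - 6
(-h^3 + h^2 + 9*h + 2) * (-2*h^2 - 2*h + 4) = 2*h^5 - 24*h^3 - 18*h^2 + 32*h + 8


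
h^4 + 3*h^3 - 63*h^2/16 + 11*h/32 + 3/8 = (h - 3/4)*(h - 1/2)*(h + 1/4)*(h + 4)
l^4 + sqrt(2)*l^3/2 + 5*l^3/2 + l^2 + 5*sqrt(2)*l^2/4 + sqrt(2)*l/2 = l*(l + 1/2)*(l + 2)*(l + sqrt(2)/2)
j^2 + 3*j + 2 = (j + 1)*(j + 2)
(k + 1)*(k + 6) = k^2 + 7*k + 6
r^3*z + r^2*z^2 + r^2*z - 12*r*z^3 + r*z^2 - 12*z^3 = (r - 3*z)*(r + 4*z)*(r*z + z)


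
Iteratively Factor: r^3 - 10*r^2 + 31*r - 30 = (r - 3)*(r^2 - 7*r + 10) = (r - 3)*(r - 2)*(r - 5)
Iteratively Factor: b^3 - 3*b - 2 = (b + 1)*(b^2 - b - 2) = (b - 2)*(b + 1)*(b + 1)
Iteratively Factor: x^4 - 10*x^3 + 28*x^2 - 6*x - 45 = (x - 5)*(x^3 - 5*x^2 + 3*x + 9) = (x - 5)*(x - 3)*(x^2 - 2*x - 3) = (x - 5)*(x - 3)^2*(x + 1)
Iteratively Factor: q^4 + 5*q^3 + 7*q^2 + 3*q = (q + 3)*(q^3 + 2*q^2 + q) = (q + 1)*(q + 3)*(q^2 + q) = q*(q + 1)*(q + 3)*(q + 1)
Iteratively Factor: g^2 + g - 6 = (g + 3)*(g - 2)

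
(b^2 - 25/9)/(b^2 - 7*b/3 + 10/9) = (3*b + 5)/(3*b - 2)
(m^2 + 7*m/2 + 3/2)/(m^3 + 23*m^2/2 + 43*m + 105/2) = (2*m + 1)/(2*m^2 + 17*m + 35)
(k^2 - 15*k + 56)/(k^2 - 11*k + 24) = (k - 7)/(k - 3)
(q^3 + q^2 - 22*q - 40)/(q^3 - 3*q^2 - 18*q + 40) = (q + 2)/(q - 2)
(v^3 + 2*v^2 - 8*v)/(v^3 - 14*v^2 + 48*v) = (v^2 + 2*v - 8)/(v^2 - 14*v + 48)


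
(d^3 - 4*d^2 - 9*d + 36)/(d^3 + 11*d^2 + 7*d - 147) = (d^2 - d - 12)/(d^2 + 14*d + 49)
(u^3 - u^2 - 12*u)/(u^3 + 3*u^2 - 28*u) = (u + 3)/(u + 7)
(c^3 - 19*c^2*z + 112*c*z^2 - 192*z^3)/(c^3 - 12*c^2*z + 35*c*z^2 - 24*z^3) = (-c + 8*z)/(-c + z)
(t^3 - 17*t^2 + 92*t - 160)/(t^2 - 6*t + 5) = (t^2 - 12*t + 32)/(t - 1)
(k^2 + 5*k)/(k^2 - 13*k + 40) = k*(k + 5)/(k^2 - 13*k + 40)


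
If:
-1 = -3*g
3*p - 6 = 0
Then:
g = 1/3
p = 2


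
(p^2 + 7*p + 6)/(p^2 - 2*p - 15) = (p^2 + 7*p + 6)/(p^2 - 2*p - 15)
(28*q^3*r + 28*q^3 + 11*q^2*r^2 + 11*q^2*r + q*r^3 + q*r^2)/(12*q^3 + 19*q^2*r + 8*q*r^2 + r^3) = q*(7*q*r + 7*q + r^2 + r)/(3*q^2 + 4*q*r + r^2)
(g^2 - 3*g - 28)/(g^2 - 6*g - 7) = (g + 4)/(g + 1)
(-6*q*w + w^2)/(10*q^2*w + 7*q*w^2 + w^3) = (-6*q + w)/(10*q^2 + 7*q*w + w^2)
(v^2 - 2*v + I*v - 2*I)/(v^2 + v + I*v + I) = (v - 2)/(v + 1)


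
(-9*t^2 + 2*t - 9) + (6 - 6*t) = -9*t^2 - 4*t - 3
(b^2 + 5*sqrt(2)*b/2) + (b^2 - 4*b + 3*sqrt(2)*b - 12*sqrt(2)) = 2*b^2 - 4*b + 11*sqrt(2)*b/2 - 12*sqrt(2)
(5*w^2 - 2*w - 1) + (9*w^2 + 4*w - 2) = 14*w^2 + 2*w - 3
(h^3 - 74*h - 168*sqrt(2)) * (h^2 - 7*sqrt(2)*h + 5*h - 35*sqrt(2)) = h^5 - 7*sqrt(2)*h^4 + 5*h^4 - 74*h^3 - 35*sqrt(2)*h^3 - 370*h^2 + 350*sqrt(2)*h^2 + 2352*h + 1750*sqrt(2)*h + 11760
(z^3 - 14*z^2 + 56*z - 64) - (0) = z^3 - 14*z^2 + 56*z - 64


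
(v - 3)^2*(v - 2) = v^3 - 8*v^2 + 21*v - 18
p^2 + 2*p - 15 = (p - 3)*(p + 5)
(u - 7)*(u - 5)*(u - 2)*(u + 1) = u^4 - 13*u^3 + 45*u^2 - 11*u - 70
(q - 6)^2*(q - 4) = q^3 - 16*q^2 + 84*q - 144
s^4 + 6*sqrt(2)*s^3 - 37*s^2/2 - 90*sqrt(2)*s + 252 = (s - 2*sqrt(2))*(s - 3*sqrt(2)/2)*(s + 7*sqrt(2)/2)*(s + 6*sqrt(2))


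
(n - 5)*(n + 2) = n^2 - 3*n - 10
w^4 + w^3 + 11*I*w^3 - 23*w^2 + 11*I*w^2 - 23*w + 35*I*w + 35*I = (w + 1)*(w - I)*(w + 5*I)*(w + 7*I)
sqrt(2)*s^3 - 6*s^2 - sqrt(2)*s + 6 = (s - 1)*(s - 3*sqrt(2))*(sqrt(2)*s + sqrt(2))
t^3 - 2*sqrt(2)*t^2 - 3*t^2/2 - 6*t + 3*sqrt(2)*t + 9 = (t - 3/2)*(t - 3*sqrt(2))*(t + sqrt(2))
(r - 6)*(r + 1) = r^2 - 5*r - 6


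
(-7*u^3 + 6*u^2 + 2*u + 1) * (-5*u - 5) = 35*u^4 + 5*u^3 - 40*u^2 - 15*u - 5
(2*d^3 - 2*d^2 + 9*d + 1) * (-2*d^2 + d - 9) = -4*d^5 + 6*d^4 - 38*d^3 + 25*d^2 - 80*d - 9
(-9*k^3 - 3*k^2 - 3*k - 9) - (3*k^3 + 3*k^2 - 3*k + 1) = -12*k^3 - 6*k^2 - 10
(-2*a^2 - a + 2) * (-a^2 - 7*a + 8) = 2*a^4 + 15*a^3 - 11*a^2 - 22*a + 16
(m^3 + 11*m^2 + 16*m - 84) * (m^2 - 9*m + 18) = m^5 + 2*m^4 - 65*m^3 - 30*m^2 + 1044*m - 1512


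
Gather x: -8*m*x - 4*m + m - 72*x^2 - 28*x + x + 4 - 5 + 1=-3*m - 72*x^2 + x*(-8*m - 27)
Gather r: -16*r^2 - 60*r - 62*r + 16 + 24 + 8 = -16*r^2 - 122*r + 48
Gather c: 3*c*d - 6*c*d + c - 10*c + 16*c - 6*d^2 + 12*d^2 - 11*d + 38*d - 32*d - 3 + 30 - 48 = c*(7 - 3*d) + 6*d^2 - 5*d - 21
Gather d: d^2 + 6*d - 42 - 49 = d^2 + 6*d - 91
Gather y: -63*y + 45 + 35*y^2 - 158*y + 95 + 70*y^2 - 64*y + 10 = 105*y^2 - 285*y + 150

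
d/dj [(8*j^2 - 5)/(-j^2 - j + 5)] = (-8*j^2 + 70*j - 5)/(j^4 + 2*j^3 - 9*j^2 - 10*j + 25)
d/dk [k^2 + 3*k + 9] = 2*k + 3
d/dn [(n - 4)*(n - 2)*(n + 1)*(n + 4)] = 4*n^3 - 3*n^2 - 36*n + 16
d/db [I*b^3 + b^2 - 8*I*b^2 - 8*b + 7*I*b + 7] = 3*I*b^2 + b*(2 - 16*I) - 8 + 7*I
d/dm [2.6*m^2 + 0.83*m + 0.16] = 5.2*m + 0.83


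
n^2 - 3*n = n*(n - 3)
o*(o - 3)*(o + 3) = o^3 - 9*o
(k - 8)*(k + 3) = k^2 - 5*k - 24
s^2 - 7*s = s*(s - 7)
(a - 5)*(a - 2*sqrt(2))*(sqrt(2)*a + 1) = sqrt(2)*a^3 - 5*sqrt(2)*a^2 - 3*a^2 - 2*sqrt(2)*a + 15*a + 10*sqrt(2)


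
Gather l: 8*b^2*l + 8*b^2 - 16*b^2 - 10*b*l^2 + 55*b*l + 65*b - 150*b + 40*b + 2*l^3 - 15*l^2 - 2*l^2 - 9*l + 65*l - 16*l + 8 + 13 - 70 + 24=-8*b^2 - 45*b + 2*l^3 + l^2*(-10*b - 17) + l*(8*b^2 + 55*b + 40) - 25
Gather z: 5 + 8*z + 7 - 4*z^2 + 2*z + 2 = -4*z^2 + 10*z + 14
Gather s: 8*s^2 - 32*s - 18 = 8*s^2 - 32*s - 18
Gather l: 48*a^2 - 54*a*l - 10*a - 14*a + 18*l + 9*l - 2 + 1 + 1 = 48*a^2 - 24*a + l*(27 - 54*a)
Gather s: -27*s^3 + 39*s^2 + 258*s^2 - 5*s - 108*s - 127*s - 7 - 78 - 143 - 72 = -27*s^3 + 297*s^2 - 240*s - 300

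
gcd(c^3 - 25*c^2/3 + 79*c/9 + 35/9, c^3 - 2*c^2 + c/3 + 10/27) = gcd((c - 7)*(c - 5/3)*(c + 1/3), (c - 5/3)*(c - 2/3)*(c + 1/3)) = c^2 - 4*c/3 - 5/9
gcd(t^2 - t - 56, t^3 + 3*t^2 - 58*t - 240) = t - 8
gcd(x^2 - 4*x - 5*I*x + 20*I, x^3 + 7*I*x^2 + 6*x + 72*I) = 1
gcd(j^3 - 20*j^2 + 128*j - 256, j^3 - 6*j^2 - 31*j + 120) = j - 8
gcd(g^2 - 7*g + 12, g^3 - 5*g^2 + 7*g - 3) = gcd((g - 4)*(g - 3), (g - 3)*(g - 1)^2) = g - 3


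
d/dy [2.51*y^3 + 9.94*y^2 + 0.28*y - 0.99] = 7.53*y^2 + 19.88*y + 0.28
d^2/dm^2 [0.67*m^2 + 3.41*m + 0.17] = 1.34000000000000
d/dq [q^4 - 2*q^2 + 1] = 4*q*(q^2 - 1)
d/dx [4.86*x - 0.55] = 4.86000000000000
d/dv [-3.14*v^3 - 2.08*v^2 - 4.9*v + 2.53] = -9.42*v^2 - 4.16*v - 4.9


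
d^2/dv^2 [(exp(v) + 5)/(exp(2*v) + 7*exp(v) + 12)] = (exp(4*v) + 13*exp(3*v) + 33*exp(2*v) - 79*exp(v) - 276)*exp(v)/(exp(6*v) + 21*exp(5*v) + 183*exp(4*v) + 847*exp(3*v) + 2196*exp(2*v) + 3024*exp(v) + 1728)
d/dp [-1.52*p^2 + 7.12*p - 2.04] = 7.12 - 3.04*p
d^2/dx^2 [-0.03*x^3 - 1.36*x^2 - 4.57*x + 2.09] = -0.18*x - 2.72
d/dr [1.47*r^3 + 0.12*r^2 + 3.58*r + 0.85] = 4.41*r^2 + 0.24*r + 3.58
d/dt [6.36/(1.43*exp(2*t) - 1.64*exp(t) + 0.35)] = (10.4304 - 18.1896*exp(t))*exp(t)/(1.43*exp(2*t) - 1.64*exp(t) + 0.35)^2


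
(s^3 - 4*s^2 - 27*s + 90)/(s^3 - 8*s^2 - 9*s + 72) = (s^2 - s - 30)/(s^2 - 5*s - 24)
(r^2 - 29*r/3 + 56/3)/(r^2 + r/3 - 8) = (r - 7)/(r + 3)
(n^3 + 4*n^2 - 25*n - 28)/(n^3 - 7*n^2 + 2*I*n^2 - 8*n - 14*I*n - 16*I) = (n^2 + 3*n - 28)/(n^2 + 2*n*(-4 + I) - 16*I)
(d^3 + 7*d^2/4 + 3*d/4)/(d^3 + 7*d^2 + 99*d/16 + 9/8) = 4*d*(d + 1)/(4*d^2 + 25*d + 6)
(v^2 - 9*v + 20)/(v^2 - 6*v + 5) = (v - 4)/(v - 1)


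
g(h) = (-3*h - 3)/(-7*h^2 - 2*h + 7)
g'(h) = (-3*h - 3)*(14*h + 2)/(-7*h^2 - 2*h + 7)^2 - 3/(-7*h^2 - 2*h + 7) = 3*(7*h^2 + 2*h - 2*(h + 1)*(7*h + 1) - 7)/(7*h^2 + 2*h - 7)^2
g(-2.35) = -0.15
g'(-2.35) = -0.06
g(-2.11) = -0.17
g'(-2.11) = -0.08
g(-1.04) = 0.08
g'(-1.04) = -2.65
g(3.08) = 0.19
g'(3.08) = -0.08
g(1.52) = 0.62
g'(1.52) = -0.93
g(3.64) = 0.15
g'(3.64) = -0.05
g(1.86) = 0.41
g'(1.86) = -0.41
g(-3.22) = -0.11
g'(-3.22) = -0.03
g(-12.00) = -0.03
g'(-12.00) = 0.00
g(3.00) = 0.19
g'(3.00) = -0.09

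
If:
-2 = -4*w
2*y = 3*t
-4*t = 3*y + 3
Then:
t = -6/17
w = 1/2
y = -9/17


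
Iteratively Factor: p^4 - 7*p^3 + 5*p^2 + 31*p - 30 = (p - 1)*(p^3 - 6*p^2 - p + 30) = (p - 3)*(p - 1)*(p^2 - 3*p - 10) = (p - 3)*(p - 1)*(p + 2)*(p - 5)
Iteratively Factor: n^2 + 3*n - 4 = (n - 1)*(n + 4)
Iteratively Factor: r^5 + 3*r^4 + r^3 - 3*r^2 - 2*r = (r + 2)*(r^4 + r^3 - r^2 - r) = (r + 1)*(r + 2)*(r^3 - r) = (r - 1)*(r + 1)*(r + 2)*(r^2 + r) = r*(r - 1)*(r + 1)*(r + 2)*(r + 1)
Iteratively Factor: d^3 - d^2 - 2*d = (d + 1)*(d^2 - 2*d) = d*(d + 1)*(d - 2)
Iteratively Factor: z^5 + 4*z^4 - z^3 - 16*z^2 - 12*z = (z + 1)*(z^4 + 3*z^3 - 4*z^2 - 12*z) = (z - 2)*(z + 1)*(z^3 + 5*z^2 + 6*z) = (z - 2)*(z + 1)*(z + 3)*(z^2 + 2*z) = (z - 2)*(z + 1)*(z + 2)*(z + 3)*(z)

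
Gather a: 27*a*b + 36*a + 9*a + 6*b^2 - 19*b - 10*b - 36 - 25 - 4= a*(27*b + 45) + 6*b^2 - 29*b - 65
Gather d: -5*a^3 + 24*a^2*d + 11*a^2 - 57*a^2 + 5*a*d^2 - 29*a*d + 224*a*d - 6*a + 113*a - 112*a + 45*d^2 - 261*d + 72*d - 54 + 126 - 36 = -5*a^3 - 46*a^2 - 5*a + d^2*(5*a + 45) + d*(24*a^2 + 195*a - 189) + 36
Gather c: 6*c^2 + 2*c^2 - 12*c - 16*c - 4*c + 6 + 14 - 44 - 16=8*c^2 - 32*c - 40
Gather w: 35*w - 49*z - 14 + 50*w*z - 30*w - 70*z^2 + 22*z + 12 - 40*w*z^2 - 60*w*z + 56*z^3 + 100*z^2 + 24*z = w*(-40*z^2 - 10*z + 5) + 56*z^3 + 30*z^2 - 3*z - 2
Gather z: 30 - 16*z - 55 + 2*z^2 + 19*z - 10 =2*z^2 + 3*z - 35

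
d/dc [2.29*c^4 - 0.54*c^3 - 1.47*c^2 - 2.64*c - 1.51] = 9.16*c^3 - 1.62*c^2 - 2.94*c - 2.64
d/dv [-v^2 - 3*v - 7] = -2*v - 3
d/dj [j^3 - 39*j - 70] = 3*j^2 - 39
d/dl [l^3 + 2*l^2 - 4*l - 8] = 3*l^2 + 4*l - 4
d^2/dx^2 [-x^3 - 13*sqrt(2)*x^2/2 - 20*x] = -6*x - 13*sqrt(2)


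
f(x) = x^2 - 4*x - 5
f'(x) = 2*x - 4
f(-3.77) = 24.29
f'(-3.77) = -11.54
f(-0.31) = -3.66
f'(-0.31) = -4.62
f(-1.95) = 6.60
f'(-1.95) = -7.90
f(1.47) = -8.72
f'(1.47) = -1.06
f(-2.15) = 8.22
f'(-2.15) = -8.30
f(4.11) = -4.55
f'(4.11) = 4.22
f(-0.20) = -4.16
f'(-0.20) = -4.40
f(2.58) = -8.66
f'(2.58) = 1.16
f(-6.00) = 55.00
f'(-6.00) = -16.00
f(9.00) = 40.00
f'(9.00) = 14.00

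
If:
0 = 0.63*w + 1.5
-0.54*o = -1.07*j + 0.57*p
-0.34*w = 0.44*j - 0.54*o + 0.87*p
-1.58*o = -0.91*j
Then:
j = 0.63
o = 0.36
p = 0.84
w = -2.38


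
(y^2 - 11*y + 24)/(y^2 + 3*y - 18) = (y - 8)/(y + 6)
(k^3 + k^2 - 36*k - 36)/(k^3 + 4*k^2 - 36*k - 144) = (k + 1)/(k + 4)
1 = 1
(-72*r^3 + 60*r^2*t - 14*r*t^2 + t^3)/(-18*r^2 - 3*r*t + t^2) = (12*r^2 - 8*r*t + t^2)/(3*r + t)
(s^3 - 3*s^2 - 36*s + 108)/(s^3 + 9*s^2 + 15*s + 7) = (s^3 - 3*s^2 - 36*s + 108)/(s^3 + 9*s^2 + 15*s + 7)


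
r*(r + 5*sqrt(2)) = r^2 + 5*sqrt(2)*r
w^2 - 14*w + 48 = (w - 8)*(w - 6)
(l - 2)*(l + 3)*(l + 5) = l^3 + 6*l^2 - l - 30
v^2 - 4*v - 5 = (v - 5)*(v + 1)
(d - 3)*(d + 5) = d^2 + 2*d - 15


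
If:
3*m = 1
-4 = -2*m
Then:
No Solution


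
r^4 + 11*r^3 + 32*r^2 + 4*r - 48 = (r - 1)*(r + 2)*(r + 4)*(r + 6)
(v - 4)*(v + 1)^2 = v^3 - 2*v^2 - 7*v - 4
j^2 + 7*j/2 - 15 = (j - 5/2)*(j + 6)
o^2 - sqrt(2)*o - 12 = (o - 3*sqrt(2))*(o + 2*sqrt(2))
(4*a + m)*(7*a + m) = 28*a^2 + 11*a*m + m^2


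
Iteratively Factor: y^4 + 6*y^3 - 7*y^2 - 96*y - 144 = (y - 4)*(y^3 + 10*y^2 + 33*y + 36) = (y - 4)*(y + 3)*(y^2 + 7*y + 12) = (y - 4)*(y + 3)^2*(y + 4)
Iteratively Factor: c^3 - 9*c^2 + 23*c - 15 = (c - 5)*(c^2 - 4*c + 3) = (c - 5)*(c - 3)*(c - 1)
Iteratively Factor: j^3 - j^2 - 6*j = (j - 3)*(j^2 + 2*j) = j*(j - 3)*(j + 2)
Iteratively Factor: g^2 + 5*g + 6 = (g + 2)*(g + 3)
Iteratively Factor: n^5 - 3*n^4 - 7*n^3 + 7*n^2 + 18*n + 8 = (n - 4)*(n^4 + n^3 - 3*n^2 - 5*n - 2) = (n - 4)*(n + 1)*(n^3 - 3*n - 2) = (n - 4)*(n + 1)^2*(n^2 - n - 2) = (n - 4)*(n + 1)^3*(n - 2)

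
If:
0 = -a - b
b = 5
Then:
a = -5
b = 5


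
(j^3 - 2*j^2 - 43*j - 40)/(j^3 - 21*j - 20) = (j^2 - 3*j - 40)/(j^2 - j - 20)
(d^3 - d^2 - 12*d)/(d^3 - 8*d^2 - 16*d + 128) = d*(d + 3)/(d^2 - 4*d - 32)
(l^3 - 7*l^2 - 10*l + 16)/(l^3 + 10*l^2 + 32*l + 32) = (l^2 - 9*l + 8)/(l^2 + 8*l + 16)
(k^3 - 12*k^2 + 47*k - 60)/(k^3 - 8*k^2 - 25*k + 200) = (k^2 - 7*k + 12)/(k^2 - 3*k - 40)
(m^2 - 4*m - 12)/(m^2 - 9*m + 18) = (m + 2)/(m - 3)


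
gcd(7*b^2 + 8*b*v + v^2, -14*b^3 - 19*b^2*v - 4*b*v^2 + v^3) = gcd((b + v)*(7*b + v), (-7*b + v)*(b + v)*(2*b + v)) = b + v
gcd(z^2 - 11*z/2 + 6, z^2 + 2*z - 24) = z - 4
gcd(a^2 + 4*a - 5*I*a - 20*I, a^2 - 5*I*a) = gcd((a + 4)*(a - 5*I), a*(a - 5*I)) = a - 5*I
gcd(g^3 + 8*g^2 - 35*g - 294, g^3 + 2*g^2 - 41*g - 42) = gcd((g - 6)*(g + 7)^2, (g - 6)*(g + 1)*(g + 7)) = g^2 + g - 42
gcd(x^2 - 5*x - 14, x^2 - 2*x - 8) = x + 2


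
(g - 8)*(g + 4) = g^2 - 4*g - 32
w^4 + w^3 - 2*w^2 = w^2*(w - 1)*(w + 2)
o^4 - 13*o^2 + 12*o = o*(o - 3)*(o - 1)*(o + 4)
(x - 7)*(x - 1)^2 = x^3 - 9*x^2 + 15*x - 7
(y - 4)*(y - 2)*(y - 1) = y^3 - 7*y^2 + 14*y - 8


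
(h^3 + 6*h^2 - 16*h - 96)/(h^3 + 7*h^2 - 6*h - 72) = (h - 4)/(h - 3)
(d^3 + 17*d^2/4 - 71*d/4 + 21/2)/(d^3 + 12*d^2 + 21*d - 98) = (d - 3/4)/(d + 7)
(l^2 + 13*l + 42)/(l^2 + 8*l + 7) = (l + 6)/(l + 1)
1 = 1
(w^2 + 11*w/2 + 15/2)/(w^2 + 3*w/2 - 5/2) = (w + 3)/(w - 1)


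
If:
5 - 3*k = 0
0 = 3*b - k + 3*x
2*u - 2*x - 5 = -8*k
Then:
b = 5/9 - x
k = 5/3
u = x - 25/6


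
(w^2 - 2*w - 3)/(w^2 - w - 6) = (w + 1)/(w + 2)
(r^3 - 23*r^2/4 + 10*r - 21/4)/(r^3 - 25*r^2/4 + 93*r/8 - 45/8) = 2*(4*r^2 - 11*r + 7)/(8*r^2 - 26*r + 15)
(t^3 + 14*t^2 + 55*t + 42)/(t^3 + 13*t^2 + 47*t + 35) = (t + 6)/(t + 5)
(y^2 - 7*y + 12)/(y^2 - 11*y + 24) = (y - 4)/(y - 8)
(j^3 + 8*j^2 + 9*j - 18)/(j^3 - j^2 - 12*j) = (j^2 + 5*j - 6)/(j*(j - 4))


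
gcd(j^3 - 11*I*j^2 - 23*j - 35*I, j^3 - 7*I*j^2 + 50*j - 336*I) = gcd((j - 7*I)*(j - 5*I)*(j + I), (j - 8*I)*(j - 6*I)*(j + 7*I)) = 1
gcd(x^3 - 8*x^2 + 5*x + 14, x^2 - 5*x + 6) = x - 2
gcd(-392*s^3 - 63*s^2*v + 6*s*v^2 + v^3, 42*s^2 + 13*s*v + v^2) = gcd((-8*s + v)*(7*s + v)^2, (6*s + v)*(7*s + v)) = 7*s + v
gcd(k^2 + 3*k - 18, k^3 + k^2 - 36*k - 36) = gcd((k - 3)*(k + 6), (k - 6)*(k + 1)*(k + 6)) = k + 6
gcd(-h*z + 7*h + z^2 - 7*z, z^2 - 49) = z - 7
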